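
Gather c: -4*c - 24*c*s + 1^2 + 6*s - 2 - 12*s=c*(-24*s - 4) - 6*s - 1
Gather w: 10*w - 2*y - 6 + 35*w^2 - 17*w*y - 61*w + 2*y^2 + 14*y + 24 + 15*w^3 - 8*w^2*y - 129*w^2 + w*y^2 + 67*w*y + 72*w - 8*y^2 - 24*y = 15*w^3 + w^2*(-8*y - 94) + w*(y^2 + 50*y + 21) - 6*y^2 - 12*y + 18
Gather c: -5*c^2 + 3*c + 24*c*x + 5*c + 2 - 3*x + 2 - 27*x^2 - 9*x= -5*c^2 + c*(24*x + 8) - 27*x^2 - 12*x + 4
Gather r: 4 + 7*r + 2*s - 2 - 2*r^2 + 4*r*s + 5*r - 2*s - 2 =-2*r^2 + r*(4*s + 12)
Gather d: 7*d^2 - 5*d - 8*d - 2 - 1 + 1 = 7*d^2 - 13*d - 2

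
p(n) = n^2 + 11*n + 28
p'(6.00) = 23.00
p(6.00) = 130.00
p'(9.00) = 29.00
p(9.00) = 208.00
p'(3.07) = 17.14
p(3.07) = 71.19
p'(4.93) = 20.86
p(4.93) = 106.53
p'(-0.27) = 10.46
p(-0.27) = 25.10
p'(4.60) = 20.20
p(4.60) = 99.76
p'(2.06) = 15.12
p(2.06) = 54.90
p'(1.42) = 13.84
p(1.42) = 45.64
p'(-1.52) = 7.96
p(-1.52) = 13.59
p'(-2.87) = 5.26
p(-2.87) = 4.67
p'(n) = 2*n + 11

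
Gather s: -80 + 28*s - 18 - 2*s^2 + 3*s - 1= -2*s^2 + 31*s - 99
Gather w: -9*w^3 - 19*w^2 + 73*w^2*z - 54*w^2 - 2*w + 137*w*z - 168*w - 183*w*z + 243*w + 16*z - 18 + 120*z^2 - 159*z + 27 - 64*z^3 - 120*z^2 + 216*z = -9*w^3 + w^2*(73*z - 73) + w*(73 - 46*z) - 64*z^3 + 73*z + 9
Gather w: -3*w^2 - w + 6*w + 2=-3*w^2 + 5*w + 2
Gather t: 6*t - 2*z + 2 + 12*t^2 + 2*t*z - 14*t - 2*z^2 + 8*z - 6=12*t^2 + t*(2*z - 8) - 2*z^2 + 6*z - 4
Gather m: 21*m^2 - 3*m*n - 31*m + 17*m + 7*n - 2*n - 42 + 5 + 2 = 21*m^2 + m*(-3*n - 14) + 5*n - 35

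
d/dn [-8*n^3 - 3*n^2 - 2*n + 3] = -24*n^2 - 6*n - 2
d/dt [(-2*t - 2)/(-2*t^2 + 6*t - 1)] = 2*(-2*t^2 - 4*t + 7)/(4*t^4 - 24*t^3 + 40*t^2 - 12*t + 1)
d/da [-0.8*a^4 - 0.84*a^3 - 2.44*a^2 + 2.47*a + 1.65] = -3.2*a^3 - 2.52*a^2 - 4.88*a + 2.47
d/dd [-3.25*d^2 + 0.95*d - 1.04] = 0.95 - 6.5*d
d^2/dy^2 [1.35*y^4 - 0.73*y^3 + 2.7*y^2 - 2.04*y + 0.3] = 16.2*y^2 - 4.38*y + 5.4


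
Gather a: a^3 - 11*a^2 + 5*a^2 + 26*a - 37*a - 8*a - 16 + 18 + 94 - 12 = a^3 - 6*a^2 - 19*a + 84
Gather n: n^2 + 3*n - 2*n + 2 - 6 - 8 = n^2 + n - 12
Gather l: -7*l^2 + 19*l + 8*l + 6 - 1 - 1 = -7*l^2 + 27*l + 4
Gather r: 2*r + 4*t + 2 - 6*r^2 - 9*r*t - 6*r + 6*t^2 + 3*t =-6*r^2 + r*(-9*t - 4) + 6*t^2 + 7*t + 2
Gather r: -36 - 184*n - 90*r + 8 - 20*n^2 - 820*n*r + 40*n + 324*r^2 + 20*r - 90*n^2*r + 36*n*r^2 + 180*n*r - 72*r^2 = -20*n^2 - 144*n + r^2*(36*n + 252) + r*(-90*n^2 - 640*n - 70) - 28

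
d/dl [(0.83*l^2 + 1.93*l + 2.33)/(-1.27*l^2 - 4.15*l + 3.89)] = (-0.993399999999999*l^2 + 12.3756*l + 17.1772)/(1.6129*l^4 + 10.541*l^3 + 7.3419*l^2 - 32.287*l + 15.1321)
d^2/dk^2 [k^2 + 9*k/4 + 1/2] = 2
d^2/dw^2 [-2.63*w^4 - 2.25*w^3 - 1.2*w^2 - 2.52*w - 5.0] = -31.56*w^2 - 13.5*w - 2.4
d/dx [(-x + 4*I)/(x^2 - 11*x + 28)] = (-x^2 + 11*x + (x - 4*I)*(2*x - 11) - 28)/(x^2 - 11*x + 28)^2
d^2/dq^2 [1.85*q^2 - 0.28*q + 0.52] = 3.70000000000000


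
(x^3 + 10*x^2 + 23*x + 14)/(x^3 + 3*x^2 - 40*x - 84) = (x + 1)/(x - 6)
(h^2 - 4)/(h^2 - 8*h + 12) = (h + 2)/(h - 6)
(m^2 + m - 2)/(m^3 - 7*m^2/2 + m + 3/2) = 2*(m + 2)/(2*m^2 - 5*m - 3)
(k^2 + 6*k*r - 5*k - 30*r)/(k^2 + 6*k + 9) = (k^2 + 6*k*r - 5*k - 30*r)/(k^2 + 6*k + 9)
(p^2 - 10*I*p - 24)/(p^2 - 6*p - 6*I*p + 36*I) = (p - 4*I)/(p - 6)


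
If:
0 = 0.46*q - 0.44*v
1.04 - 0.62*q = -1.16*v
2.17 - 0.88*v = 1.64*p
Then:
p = 2.31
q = -1.75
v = -1.83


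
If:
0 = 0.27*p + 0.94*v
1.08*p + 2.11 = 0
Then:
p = -1.95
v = 0.56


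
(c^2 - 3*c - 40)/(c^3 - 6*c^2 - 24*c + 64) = (c + 5)/(c^2 + 2*c - 8)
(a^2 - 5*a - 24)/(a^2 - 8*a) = (a + 3)/a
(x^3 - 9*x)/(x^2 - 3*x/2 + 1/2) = 2*x*(x^2 - 9)/(2*x^2 - 3*x + 1)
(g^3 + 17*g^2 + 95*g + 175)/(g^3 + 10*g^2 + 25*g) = (g + 7)/g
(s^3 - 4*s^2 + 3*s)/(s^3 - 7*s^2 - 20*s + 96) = s*(s - 1)/(s^2 - 4*s - 32)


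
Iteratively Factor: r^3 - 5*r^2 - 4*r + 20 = (r - 2)*(r^2 - 3*r - 10) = (r - 2)*(r + 2)*(r - 5)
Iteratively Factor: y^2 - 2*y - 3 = (y + 1)*(y - 3)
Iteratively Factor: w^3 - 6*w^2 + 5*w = (w - 1)*(w^2 - 5*w) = w*(w - 1)*(w - 5)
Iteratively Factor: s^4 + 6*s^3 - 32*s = (s)*(s^3 + 6*s^2 - 32) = s*(s + 4)*(s^2 + 2*s - 8) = s*(s - 2)*(s + 4)*(s + 4)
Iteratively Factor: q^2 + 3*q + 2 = (q + 1)*(q + 2)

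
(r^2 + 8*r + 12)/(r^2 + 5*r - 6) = (r + 2)/(r - 1)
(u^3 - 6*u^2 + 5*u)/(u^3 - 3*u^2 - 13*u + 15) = u/(u + 3)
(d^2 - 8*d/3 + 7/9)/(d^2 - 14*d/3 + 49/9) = (3*d - 1)/(3*d - 7)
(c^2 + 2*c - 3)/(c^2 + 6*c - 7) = (c + 3)/(c + 7)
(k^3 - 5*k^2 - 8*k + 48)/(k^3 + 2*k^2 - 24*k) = (k^2 - k - 12)/(k*(k + 6))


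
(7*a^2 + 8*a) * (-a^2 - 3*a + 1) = -7*a^4 - 29*a^3 - 17*a^2 + 8*a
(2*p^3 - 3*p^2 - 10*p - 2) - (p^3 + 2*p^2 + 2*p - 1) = p^3 - 5*p^2 - 12*p - 1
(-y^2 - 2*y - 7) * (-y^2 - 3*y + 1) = y^4 + 5*y^3 + 12*y^2 + 19*y - 7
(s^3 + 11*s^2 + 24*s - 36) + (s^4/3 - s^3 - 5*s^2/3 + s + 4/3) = s^4/3 + 28*s^2/3 + 25*s - 104/3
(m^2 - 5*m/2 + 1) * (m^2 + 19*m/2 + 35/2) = m^4 + 7*m^3 - 21*m^2/4 - 137*m/4 + 35/2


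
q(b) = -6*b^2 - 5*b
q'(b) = -12*b - 5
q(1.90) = -31.16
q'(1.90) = -27.80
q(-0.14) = 0.58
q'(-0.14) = -3.32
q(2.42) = -47.24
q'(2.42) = -34.04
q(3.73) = -102.13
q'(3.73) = -49.76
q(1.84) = -29.51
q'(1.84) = -27.08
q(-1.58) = -7.08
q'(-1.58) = 13.96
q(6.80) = -311.44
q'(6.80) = -86.60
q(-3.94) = -73.44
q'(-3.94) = 42.28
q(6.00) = -246.00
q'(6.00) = -77.00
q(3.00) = -69.00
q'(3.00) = -41.00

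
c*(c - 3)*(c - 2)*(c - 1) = c^4 - 6*c^3 + 11*c^2 - 6*c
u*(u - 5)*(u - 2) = u^3 - 7*u^2 + 10*u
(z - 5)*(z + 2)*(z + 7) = z^3 + 4*z^2 - 31*z - 70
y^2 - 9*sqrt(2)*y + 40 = (y - 5*sqrt(2))*(y - 4*sqrt(2))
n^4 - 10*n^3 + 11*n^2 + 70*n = n*(n - 7)*(n - 5)*(n + 2)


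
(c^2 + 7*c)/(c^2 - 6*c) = (c + 7)/(c - 6)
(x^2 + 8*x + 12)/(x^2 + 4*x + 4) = (x + 6)/(x + 2)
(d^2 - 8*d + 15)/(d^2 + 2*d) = (d^2 - 8*d + 15)/(d*(d + 2))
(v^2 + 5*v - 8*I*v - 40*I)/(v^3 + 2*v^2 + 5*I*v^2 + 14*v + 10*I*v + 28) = (v^2 + v*(5 - 8*I) - 40*I)/(v^3 + v^2*(2 + 5*I) + v*(14 + 10*I) + 28)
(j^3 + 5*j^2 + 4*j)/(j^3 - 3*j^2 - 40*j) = (j^2 + 5*j + 4)/(j^2 - 3*j - 40)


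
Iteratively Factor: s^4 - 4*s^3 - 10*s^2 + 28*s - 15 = (s + 3)*(s^3 - 7*s^2 + 11*s - 5) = (s - 5)*(s + 3)*(s^2 - 2*s + 1) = (s - 5)*(s - 1)*(s + 3)*(s - 1)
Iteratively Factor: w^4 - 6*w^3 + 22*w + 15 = (w + 1)*(w^3 - 7*w^2 + 7*w + 15) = (w - 3)*(w + 1)*(w^2 - 4*w - 5) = (w - 5)*(w - 3)*(w + 1)*(w + 1)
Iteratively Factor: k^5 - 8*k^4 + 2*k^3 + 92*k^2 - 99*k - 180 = (k - 4)*(k^4 - 4*k^3 - 14*k^2 + 36*k + 45) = (k - 4)*(k + 1)*(k^3 - 5*k^2 - 9*k + 45) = (k - 5)*(k - 4)*(k + 1)*(k^2 - 9) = (k - 5)*(k - 4)*(k - 3)*(k + 1)*(k + 3)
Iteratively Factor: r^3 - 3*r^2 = (r - 3)*(r^2) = r*(r - 3)*(r)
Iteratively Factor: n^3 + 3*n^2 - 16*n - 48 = (n + 4)*(n^2 - n - 12) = (n - 4)*(n + 4)*(n + 3)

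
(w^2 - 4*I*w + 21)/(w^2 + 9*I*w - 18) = (w - 7*I)/(w + 6*I)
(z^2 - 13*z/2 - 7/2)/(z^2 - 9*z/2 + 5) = (2*z^2 - 13*z - 7)/(2*z^2 - 9*z + 10)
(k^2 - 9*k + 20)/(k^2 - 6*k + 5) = (k - 4)/(k - 1)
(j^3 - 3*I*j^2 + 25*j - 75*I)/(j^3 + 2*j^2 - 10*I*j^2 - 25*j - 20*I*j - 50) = (j^2 + 2*I*j + 15)/(j^2 + j*(2 - 5*I) - 10*I)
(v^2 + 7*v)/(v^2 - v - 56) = v/(v - 8)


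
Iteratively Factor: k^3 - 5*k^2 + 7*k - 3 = (k - 1)*(k^2 - 4*k + 3) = (k - 1)^2*(k - 3)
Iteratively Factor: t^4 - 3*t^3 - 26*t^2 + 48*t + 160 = (t - 4)*(t^3 + t^2 - 22*t - 40) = (t - 4)*(t + 2)*(t^2 - t - 20) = (t - 4)*(t + 2)*(t + 4)*(t - 5)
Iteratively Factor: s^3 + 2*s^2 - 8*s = (s - 2)*(s^2 + 4*s) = (s - 2)*(s + 4)*(s)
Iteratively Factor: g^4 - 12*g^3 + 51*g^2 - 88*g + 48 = (g - 3)*(g^3 - 9*g^2 + 24*g - 16) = (g - 3)*(g - 1)*(g^2 - 8*g + 16) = (g - 4)*(g - 3)*(g - 1)*(g - 4)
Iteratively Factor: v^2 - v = (v)*(v - 1)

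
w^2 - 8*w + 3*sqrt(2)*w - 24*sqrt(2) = (w - 8)*(w + 3*sqrt(2))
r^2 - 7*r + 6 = (r - 6)*(r - 1)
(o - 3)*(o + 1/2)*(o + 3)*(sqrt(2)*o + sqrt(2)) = sqrt(2)*o^4 + 3*sqrt(2)*o^3/2 - 17*sqrt(2)*o^2/2 - 27*sqrt(2)*o/2 - 9*sqrt(2)/2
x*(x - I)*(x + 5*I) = x^3 + 4*I*x^2 + 5*x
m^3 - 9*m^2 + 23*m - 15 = (m - 5)*(m - 3)*(m - 1)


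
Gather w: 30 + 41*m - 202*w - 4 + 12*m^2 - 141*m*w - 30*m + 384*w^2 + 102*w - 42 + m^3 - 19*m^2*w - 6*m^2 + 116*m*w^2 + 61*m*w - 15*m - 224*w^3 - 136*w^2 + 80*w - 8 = m^3 + 6*m^2 - 4*m - 224*w^3 + w^2*(116*m + 248) + w*(-19*m^2 - 80*m - 20) - 24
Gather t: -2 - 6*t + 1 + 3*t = -3*t - 1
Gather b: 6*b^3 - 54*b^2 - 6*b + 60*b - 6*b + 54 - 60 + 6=6*b^3 - 54*b^2 + 48*b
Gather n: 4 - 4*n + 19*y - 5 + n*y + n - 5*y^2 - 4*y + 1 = n*(y - 3) - 5*y^2 + 15*y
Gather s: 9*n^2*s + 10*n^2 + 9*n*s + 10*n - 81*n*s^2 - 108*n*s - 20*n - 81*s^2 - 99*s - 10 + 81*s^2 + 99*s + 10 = 10*n^2 - 81*n*s^2 - 10*n + s*(9*n^2 - 99*n)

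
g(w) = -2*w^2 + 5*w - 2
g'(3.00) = -7.00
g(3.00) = -5.00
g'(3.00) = -7.00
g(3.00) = -5.00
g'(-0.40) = 6.60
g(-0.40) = -4.32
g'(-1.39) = 10.56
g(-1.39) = -12.81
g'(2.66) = -5.64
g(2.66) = -2.85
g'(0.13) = 4.48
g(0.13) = -1.38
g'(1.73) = -1.92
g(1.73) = 0.66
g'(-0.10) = 5.40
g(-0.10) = -2.52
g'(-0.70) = 7.80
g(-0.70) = -6.48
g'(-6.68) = 31.72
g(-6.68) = -124.64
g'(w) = 5 - 4*w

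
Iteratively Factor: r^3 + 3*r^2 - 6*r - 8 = (r + 4)*(r^2 - r - 2) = (r + 1)*(r + 4)*(r - 2)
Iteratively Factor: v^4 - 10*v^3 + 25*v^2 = (v)*(v^3 - 10*v^2 + 25*v) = v*(v - 5)*(v^2 - 5*v) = v*(v - 5)^2*(v)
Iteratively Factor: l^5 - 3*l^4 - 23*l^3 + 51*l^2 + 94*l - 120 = (l - 1)*(l^4 - 2*l^3 - 25*l^2 + 26*l + 120) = (l - 1)*(l + 4)*(l^3 - 6*l^2 - l + 30) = (l - 1)*(l + 2)*(l + 4)*(l^2 - 8*l + 15) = (l - 5)*(l - 1)*(l + 2)*(l + 4)*(l - 3)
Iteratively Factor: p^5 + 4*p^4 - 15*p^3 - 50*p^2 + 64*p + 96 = (p - 2)*(p^4 + 6*p^3 - 3*p^2 - 56*p - 48) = (p - 2)*(p + 4)*(p^3 + 2*p^2 - 11*p - 12) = (p - 2)*(p + 4)^2*(p^2 - 2*p - 3) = (p - 2)*(p + 1)*(p + 4)^2*(p - 3)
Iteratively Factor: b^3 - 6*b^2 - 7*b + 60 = (b - 5)*(b^2 - b - 12) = (b - 5)*(b - 4)*(b + 3)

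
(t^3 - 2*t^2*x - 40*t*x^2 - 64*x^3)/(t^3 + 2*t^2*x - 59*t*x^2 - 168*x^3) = (t^2 + 6*t*x + 8*x^2)/(t^2 + 10*t*x + 21*x^2)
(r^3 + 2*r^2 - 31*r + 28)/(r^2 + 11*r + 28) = (r^2 - 5*r + 4)/(r + 4)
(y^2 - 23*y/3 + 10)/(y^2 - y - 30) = (y - 5/3)/(y + 5)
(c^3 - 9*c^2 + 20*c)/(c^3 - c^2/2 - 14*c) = 2*(c - 5)/(2*c + 7)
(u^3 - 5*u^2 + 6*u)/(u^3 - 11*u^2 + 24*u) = (u - 2)/(u - 8)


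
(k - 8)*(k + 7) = k^2 - k - 56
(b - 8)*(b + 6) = b^2 - 2*b - 48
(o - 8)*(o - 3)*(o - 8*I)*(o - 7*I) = o^4 - 11*o^3 - 15*I*o^3 - 32*o^2 + 165*I*o^2 + 616*o - 360*I*o - 1344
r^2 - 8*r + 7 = (r - 7)*(r - 1)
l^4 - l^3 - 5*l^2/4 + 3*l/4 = l*(l - 3/2)*(l - 1/2)*(l + 1)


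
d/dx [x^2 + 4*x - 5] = 2*x + 4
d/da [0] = 0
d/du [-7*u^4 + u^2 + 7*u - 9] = -28*u^3 + 2*u + 7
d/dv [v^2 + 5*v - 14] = 2*v + 5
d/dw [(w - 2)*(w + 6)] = 2*w + 4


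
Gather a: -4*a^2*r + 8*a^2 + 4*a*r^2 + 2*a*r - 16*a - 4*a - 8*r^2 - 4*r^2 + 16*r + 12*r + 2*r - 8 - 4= a^2*(8 - 4*r) + a*(4*r^2 + 2*r - 20) - 12*r^2 + 30*r - 12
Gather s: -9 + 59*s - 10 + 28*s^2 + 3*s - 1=28*s^2 + 62*s - 20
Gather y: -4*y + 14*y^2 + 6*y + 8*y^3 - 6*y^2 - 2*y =8*y^3 + 8*y^2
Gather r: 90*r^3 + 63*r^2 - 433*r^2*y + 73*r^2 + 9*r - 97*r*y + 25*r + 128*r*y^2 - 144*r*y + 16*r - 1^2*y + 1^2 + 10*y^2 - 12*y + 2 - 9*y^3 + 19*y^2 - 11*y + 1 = 90*r^3 + r^2*(136 - 433*y) + r*(128*y^2 - 241*y + 50) - 9*y^3 + 29*y^2 - 24*y + 4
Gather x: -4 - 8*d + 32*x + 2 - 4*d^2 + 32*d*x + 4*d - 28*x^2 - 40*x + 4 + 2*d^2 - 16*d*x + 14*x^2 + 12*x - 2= -2*d^2 - 4*d - 14*x^2 + x*(16*d + 4)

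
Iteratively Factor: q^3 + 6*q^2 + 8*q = (q + 4)*(q^2 + 2*q) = q*(q + 4)*(q + 2)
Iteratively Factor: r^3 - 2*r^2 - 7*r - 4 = (r + 1)*(r^2 - 3*r - 4) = (r + 1)^2*(r - 4)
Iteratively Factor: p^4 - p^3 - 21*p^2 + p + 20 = (p - 5)*(p^3 + 4*p^2 - p - 4) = (p - 5)*(p + 1)*(p^2 + 3*p - 4) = (p - 5)*(p + 1)*(p + 4)*(p - 1)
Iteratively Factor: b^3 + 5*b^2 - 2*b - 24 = (b + 3)*(b^2 + 2*b - 8) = (b + 3)*(b + 4)*(b - 2)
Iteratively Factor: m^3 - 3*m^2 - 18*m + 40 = (m - 5)*(m^2 + 2*m - 8) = (m - 5)*(m - 2)*(m + 4)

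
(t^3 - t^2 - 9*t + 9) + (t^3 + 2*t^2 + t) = 2*t^3 + t^2 - 8*t + 9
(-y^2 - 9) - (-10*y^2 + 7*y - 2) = 9*y^2 - 7*y - 7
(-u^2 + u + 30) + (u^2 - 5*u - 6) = 24 - 4*u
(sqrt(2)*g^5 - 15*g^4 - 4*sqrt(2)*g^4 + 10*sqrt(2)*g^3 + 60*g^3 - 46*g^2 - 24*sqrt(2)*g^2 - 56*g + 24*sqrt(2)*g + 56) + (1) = sqrt(2)*g^5 - 15*g^4 - 4*sqrt(2)*g^4 + 10*sqrt(2)*g^3 + 60*g^3 - 46*g^2 - 24*sqrt(2)*g^2 - 56*g + 24*sqrt(2)*g + 57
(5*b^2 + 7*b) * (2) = 10*b^2 + 14*b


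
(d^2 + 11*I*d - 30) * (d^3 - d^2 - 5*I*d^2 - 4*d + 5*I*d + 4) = d^5 - d^4 + 6*I*d^4 + 21*d^3 - 6*I*d^3 - 21*d^2 + 106*I*d^2 + 120*d - 106*I*d - 120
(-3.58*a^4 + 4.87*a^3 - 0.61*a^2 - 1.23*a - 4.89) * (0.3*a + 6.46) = -1.074*a^5 - 21.6658*a^4 + 31.2772*a^3 - 4.3096*a^2 - 9.4128*a - 31.5894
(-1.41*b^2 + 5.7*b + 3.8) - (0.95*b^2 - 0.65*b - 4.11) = -2.36*b^2 + 6.35*b + 7.91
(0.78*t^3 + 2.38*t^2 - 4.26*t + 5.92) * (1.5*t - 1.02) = 1.17*t^4 + 2.7744*t^3 - 8.8176*t^2 + 13.2252*t - 6.0384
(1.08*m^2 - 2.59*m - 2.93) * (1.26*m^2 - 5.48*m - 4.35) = 1.3608*m^4 - 9.1818*m^3 + 5.8034*m^2 + 27.3229*m + 12.7455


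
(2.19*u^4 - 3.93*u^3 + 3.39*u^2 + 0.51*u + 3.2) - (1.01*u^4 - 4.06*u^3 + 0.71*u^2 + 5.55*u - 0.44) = 1.18*u^4 + 0.129999999999999*u^3 + 2.68*u^2 - 5.04*u + 3.64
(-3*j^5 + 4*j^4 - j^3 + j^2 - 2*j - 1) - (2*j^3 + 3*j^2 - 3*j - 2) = -3*j^5 + 4*j^4 - 3*j^3 - 2*j^2 + j + 1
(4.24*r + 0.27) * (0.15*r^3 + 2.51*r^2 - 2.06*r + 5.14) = 0.636*r^4 + 10.6829*r^3 - 8.0567*r^2 + 21.2374*r + 1.3878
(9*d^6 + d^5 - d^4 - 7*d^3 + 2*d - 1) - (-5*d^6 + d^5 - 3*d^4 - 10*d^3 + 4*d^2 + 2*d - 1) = 14*d^6 + 2*d^4 + 3*d^3 - 4*d^2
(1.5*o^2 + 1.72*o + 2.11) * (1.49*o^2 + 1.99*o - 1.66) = 2.235*o^4 + 5.5478*o^3 + 4.0767*o^2 + 1.3437*o - 3.5026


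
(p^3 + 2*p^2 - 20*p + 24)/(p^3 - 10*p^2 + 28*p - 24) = (p + 6)/(p - 6)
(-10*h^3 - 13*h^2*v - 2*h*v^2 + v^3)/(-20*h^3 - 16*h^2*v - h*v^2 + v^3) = (h + v)/(2*h + v)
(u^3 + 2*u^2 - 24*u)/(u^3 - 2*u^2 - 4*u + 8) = u*(u^2 + 2*u - 24)/(u^3 - 2*u^2 - 4*u + 8)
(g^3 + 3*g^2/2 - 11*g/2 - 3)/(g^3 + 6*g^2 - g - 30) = (g + 1/2)/(g + 5)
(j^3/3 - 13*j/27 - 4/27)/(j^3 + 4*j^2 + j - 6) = (9*j^3 - 13*j - 4)/(27*(j^3 + 4*j^2 + j - 6))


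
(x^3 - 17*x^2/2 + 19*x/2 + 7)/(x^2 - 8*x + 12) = (2*x^2 - 13*x - 7)/(2*(x - 6))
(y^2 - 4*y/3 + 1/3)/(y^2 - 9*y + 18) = (3*y^2 - 4*y + 1)/(3*(y^2 - 9*y + 18))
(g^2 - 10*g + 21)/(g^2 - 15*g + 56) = (g - 3)/(g - 8)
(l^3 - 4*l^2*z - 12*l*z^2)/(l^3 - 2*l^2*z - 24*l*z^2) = (l + 2*z)/(l + 4*z)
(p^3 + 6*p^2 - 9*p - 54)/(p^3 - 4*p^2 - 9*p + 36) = (p + 6)/(p - 4)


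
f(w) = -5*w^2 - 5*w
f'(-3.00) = 25.00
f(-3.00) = -30.00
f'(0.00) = -5.00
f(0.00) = 0.00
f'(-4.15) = 36.50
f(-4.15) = -65.36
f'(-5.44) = 49.40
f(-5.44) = -120.77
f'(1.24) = -17.40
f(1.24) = -13.89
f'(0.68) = -11.80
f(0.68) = -5.71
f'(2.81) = -33.10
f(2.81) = -53.53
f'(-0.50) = 0.00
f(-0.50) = 1.25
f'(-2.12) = 16.20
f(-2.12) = -11.87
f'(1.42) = -19.20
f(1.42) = -17.18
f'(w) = -10*w - 5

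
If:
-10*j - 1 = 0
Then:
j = -1/10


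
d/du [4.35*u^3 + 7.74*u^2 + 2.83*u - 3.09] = 13.05*u^2 + 15.48*u + 2.83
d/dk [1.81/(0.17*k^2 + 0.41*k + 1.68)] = (-0.6154*k - 0.7421)/(0.17*k^2 + 0.41*k + 1.68)^2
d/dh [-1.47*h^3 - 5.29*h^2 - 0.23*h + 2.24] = -4.41*h^2 - 10.58*h - 0.23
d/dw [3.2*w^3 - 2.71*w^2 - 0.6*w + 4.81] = 9.6*w^2 - 5.42*w - 0.6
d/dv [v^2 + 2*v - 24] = 2*v + 2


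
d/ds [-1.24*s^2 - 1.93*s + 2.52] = -2.48*s - 1.93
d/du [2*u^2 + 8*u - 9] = 4*u + 8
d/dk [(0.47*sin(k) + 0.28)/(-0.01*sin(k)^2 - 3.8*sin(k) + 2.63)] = (0.0047*sin(k)^2 + 0.00560000000000005*sin(k) + 2.3001)*cos(k)/(0.0001*sin(k)^4 + 0.076*sin(k)^3 + 14.3874*sin(k)^2 - 19.988*sin(k) + 6.9169)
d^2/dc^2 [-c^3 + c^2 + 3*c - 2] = 2 - 6*c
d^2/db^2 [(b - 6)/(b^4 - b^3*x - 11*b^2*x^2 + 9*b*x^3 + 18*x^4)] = 2*((b - 6)*(4*b^3 - 3*b^2*x - 22*b*x^2 + 9*x^3)^2 + (-4*b^3 + 3*b^2*x + 22*b*x^2 - 9*x^3 + (b - 6)*(-6*b^2 + 3*b*x + 11*x^2))*(b^4 - b^3*x - 11*b^2*x^2 + 9*b*x^3 + 18*x^4))/(b^4 - b^3*x - 11*b^2*x^2 + 9*b*x^3 + 18*x^4)^3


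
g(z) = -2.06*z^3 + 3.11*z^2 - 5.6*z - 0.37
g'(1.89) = -15.92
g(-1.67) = 27.25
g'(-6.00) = -265.40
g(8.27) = -999.14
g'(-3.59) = -107.58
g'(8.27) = -376.83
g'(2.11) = -19.99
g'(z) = -6.18*z^2 + 6.22*z - 5.6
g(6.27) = -420.99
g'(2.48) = -28.18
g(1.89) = -13.75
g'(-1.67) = -33.22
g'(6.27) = -209.55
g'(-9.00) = -562.16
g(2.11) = -17.69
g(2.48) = -26.55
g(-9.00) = 1803.68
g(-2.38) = 58.35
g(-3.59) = 155.13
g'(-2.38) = -55.41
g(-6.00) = 590.15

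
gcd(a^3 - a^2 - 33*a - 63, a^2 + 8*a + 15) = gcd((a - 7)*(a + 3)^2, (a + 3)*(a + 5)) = a + 3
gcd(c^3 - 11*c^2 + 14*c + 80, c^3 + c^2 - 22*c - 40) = c^2 - 3*c - 10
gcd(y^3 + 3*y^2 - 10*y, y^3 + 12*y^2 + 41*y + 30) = y + 5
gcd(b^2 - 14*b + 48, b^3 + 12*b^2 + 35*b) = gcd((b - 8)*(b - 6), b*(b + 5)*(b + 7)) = 1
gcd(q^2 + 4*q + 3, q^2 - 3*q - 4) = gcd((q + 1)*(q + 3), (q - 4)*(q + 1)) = q + 1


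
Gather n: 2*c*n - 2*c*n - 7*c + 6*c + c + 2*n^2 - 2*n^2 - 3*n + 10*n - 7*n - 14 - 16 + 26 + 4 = 0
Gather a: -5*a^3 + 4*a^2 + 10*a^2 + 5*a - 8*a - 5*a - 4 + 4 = -5*a^3 + 14*a^2 - 8*a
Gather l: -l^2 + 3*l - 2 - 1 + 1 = -l^2 + 3*l - 2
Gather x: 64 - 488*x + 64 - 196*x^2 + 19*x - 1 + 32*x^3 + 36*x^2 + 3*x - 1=32*x^3 - 160*x^2 - 466*x + 126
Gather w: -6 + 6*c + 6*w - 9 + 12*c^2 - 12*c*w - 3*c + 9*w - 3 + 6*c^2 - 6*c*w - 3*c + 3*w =18*c^2 + w*(18 - 18*c) - 18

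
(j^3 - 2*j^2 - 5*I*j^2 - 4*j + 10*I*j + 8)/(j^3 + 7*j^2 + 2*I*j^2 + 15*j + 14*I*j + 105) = (j^3 + j^2*(-2 - 5*I) + j*(-4 + 10*I) + 8)/(j^3 + j^2*(7 + 2*I) + j*(15 + 14*I) + 105)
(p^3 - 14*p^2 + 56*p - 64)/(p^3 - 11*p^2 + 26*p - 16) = (p - 4)/(p - 1)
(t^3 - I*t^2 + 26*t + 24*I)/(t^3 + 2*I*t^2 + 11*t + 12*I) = (t - 6*I)/(t - 3*I)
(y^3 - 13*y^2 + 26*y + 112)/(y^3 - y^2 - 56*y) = (y^2 - 5*y - 14)/(y*(y + 7))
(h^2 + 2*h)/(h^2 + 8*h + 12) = h/(h + 6)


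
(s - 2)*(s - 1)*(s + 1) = s^3 - 2*s^2 - s + 2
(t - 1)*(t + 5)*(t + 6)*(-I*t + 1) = -I*t^4 + t^3 - 10*I*t^3 + 10*t^2 - 19*I*t^2 + 19*t + 30*I*t - 30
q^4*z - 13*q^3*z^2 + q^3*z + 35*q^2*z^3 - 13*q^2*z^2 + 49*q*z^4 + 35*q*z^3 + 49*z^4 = (q - 7*z)^2*(q + z)*(q*z + z)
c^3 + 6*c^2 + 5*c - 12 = (c - 1)*(c + 3)*(c + 4)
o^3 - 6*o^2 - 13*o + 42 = (o - 7)*(o - 2)*(o + 3)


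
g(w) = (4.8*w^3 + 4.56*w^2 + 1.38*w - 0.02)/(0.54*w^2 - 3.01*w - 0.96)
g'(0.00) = -1.50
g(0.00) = 0.02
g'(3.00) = -32.39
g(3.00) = -34.07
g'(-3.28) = 4.81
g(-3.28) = -8.48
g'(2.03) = -14.20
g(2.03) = -12.74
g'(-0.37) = -9.94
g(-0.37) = -0.66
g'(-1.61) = 2.77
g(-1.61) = -1.98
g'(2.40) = -19.38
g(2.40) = -18.90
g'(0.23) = -1.99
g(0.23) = -0.37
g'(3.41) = -47.25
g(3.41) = -50.16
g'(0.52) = -3.08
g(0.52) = -1.10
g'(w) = (3.01 - 1.08*w)*(4.8*w^3 + 4.56*w^2 + 1.38*w - 0.02)/(0.54*w^2 - 3.01*w - 0.96)^2 + (14.4*w^2 + 9.12*w + 1.38)/(0.54*w^2 - 3.01*w - 0.96) = (2.592*w^4 - 28.896*w^3 - 28.2948*w^2 - 8.7336*w - 1.385)/(0.2916*w^4 - 3.2508*w^3 + 8.0233*w^2 + 5.7792*w + 0.9216)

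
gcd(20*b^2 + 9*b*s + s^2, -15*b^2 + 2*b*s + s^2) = 5*b + s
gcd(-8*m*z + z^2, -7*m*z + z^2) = z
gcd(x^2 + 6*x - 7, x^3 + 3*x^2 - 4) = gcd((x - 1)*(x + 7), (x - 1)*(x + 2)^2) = x - 1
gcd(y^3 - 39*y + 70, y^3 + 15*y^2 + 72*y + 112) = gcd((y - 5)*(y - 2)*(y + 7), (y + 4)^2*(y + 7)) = y + 7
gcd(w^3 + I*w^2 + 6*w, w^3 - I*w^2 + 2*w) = w^2 - 2*I*w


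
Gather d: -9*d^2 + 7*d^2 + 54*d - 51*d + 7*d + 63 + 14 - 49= -2*d^2 + 10*d + 28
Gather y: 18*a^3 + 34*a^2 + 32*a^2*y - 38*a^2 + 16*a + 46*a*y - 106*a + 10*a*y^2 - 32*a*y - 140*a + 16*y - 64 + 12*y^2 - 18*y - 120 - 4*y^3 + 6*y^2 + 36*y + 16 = 18*a^3 - 4*a^2 - 230*a - 4*y^3 + y^2*(10*a + 18) + y*(32*a^2 + 14*a + 34) - 168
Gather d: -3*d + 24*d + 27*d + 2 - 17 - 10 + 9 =48*d - 16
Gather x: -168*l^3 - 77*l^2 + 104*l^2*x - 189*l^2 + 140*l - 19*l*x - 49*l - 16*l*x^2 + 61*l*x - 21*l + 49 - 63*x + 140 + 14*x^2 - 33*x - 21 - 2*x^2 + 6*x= -168*l^3 - 266*l^2 + 70*l + x^2*(12 - 16*l) + x*(104*l^2 + 42*l - 90) + 168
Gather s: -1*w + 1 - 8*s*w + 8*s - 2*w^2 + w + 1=s*(8 - 8*w) - 2*w^2 + 2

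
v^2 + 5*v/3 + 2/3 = (v + 2/3)*(v + 1)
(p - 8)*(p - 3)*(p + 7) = p^3 - 4*p^2 - 53*p + 168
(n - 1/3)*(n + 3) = n^2 + 8*n/3 - 1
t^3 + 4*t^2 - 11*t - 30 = (t - 3)*(t + 2)*(t + 5)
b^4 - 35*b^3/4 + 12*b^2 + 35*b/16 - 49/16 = (b - 7)*(b - 7/4)*(b - 1/2)*(b + 1/2)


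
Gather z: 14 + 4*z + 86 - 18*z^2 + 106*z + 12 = -18*z^2 + 110*z + 112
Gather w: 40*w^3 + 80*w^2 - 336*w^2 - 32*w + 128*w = 40*w^3 - 256*w^2 + 96*w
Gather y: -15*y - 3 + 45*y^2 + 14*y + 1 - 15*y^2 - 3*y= 30*y^2 - 4*y - 2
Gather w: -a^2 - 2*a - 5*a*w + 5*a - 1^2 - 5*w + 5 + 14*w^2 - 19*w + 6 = -a^2 + 3*a + 14*w^2 + w*(-5*a - 24) + 10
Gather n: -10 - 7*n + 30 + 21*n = 14*n + 20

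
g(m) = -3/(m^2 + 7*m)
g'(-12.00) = -0.01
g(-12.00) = -0.05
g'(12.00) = 0.00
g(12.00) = -0.01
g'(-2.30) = 0.06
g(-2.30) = 0.28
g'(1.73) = 0.14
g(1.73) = -0.20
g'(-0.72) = 0.82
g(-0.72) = 0.66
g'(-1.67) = 0.14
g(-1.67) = 0.34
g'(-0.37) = 3.12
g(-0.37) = 1.22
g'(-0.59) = 1.22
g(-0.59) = 0.79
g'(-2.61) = 0.04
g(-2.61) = 0.26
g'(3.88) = 0.02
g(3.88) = -0.07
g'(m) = -3*(-2*m - 7)/(m^2 + 7*m)^2 = 3*(2*m + 7)/(m^2*(m + 7)^2)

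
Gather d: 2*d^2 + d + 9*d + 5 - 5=2*d^2 + 10*d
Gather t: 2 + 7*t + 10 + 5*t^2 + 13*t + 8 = 5*t^2 + 20*t + 20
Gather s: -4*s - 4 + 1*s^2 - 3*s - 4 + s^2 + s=2*s^2 - 6*s - 8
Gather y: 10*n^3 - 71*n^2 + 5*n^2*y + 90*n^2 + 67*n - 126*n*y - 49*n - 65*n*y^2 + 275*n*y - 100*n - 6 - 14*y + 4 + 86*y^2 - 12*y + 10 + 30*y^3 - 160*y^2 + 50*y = 10*n^3 + 19*n^2 - 82*n + 30*y^3 + y^2*(-65*n - 74) + y*(5*n^2 + 149*n + 24) + 8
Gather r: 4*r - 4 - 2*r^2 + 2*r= -2*r^2 + 6*r - 4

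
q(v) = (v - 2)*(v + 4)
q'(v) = 2*v + 2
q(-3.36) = -3.43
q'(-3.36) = -4.72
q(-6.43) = 20.48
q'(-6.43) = -10.86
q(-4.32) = 2.02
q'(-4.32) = -6.64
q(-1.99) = -8.02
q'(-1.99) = -1.98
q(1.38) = -3.34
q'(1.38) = 4.76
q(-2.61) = -6.41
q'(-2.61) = -3.22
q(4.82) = 24.87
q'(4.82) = 11.64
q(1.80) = -1.16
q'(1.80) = 5.60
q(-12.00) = 112.00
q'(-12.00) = -22.00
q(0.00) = -8.00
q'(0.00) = 2.00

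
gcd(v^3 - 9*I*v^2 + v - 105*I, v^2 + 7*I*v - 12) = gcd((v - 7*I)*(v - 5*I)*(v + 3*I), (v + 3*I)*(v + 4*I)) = v + 3*I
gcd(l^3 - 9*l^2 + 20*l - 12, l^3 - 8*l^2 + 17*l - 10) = l^2 - 3*l + 2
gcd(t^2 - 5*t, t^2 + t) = t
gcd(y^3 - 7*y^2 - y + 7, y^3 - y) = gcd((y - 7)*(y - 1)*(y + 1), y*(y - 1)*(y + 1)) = y^2 - 1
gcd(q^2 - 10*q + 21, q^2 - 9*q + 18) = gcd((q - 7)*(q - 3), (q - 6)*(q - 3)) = q - 3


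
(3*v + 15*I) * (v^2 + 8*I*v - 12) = 3*v^3 + 39*I*v^2 - 156*v - 180*I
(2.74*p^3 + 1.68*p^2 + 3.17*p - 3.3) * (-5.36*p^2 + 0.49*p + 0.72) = -14.6864*p^5 - 7.6622*p^4 - 14.1952*p^3 + 20.4509*p^2 + 0.6654*p - 2.376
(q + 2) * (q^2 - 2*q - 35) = q^3 - 39*q - 70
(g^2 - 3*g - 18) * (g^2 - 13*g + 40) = g^4 - 16*g^3 + 61*g^2 + 114*g - 720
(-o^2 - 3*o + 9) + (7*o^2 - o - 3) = 6*o^2 - 4*o + 6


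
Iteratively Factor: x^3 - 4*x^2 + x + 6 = (x + 1)*(x^2 - 5*x + 6) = (x - 2)*(x + 1)*(x - 3)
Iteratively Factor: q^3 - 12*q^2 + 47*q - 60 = (q - 3)*(q^2 - 9*q + 20) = (q - 5)*(q - 3)*(q - 4)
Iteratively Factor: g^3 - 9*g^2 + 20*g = (g - 4)*(g^2 - 5*g) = (g - 5)*(g - 4)*(g)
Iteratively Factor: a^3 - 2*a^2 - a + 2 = (a + 1)*(a^2 - 3*a + 2) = (a - 2)*(a + 1)*(a - 1)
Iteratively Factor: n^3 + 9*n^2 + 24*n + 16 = (n + 1)*(n^2 + 8*n + 16) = (n + 1)*(n + 4)*(n + 4)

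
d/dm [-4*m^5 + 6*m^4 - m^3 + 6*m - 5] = -20*m^4 + 24*m^3 - 3*m^2 + 6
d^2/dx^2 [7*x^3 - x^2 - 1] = 42*x - 2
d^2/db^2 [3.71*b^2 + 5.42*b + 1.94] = 7.42000000000000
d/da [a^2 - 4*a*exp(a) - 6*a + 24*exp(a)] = -4*a*exp(a) + 2*a + 20*exp(a) - 6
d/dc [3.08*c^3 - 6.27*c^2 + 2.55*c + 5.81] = 9.24*c^2 - 12.54*c + 2.55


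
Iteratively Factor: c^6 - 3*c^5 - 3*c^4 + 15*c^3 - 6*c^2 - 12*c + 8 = (c - 2)*(c^5 - c^4 - 5*c^3 + 5*c^2 + 4*c - 4) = (c - 2)*(c + 2)*(c^4 - 3*c^3 + c^2 + 3*c - 2) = (c - 2)^2*(c + 2)*(c^3 - c^2 - c + 1) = (c - 2)^2*(c - 1)*(c + 2)*(c^2 - 1) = (c - 2)^2*(c - 1)*(c + 1)*(c + 2)*(c - 1)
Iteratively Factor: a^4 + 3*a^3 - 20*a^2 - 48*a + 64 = (a - 1)*(a^3 + 4*a^2 - 16*a - 64) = (a - 4)*(a - 1)*(a^2 + 8*a + 16) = (a - 4)*(a - 1)*(a + 4)*(a + 4)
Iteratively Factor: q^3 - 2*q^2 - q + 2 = (q + 1)*(q^2 - 3*q + 2) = (q - 1)*(q + 1)*(q - 2)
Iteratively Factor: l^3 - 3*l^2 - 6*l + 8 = (l - 4)*(l^2 + l - 2) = (l - 4)*(l + 2)*(l - 1)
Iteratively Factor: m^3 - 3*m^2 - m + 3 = (m - 1)*(m^2 - 2*m - 3) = (m - 3)*(m - 1)*(m + 1)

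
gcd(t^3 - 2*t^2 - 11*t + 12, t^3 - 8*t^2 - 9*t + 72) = t + 3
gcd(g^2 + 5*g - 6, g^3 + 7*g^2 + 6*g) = g + 6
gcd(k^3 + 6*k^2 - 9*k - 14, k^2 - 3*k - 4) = k + 1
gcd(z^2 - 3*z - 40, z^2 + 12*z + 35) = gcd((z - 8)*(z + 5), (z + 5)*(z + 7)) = z + 5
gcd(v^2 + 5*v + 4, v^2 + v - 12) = v + 4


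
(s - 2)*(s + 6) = s^2 + 4*s - 12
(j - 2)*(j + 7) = j^2 + 5*j - 14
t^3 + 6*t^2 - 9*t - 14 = (t - 2)*(t + 1)*(t + 7)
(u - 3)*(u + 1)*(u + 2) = u^3 - 7*u - 6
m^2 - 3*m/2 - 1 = (m - 2)*(m + 1/2)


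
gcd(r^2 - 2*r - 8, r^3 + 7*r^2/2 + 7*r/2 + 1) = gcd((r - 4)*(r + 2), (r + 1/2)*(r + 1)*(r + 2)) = r + 2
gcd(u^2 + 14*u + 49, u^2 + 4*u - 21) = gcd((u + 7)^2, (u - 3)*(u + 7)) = u + 7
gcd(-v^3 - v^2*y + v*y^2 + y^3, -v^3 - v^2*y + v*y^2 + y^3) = -v^3 - v^2*y + v*y^2 + y^3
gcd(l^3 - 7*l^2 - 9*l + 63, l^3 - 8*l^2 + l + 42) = l^2 - 10*l + 21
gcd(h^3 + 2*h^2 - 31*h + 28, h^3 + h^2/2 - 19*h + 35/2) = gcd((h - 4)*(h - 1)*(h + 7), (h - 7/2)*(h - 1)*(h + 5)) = h - 1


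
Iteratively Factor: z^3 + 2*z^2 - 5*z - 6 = (z + 1)*(z^2 + z - 6) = (z + 1)*(z + 3)*(z - 2)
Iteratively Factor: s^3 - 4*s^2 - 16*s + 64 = (s - 4)*(s^2 - 16) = (s - 4)^2*(s + 4)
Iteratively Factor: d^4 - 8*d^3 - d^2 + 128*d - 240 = (d + 4)*(d^3 - 12*d^2 + 47*d - 60) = (d - 3)*(d + 4)*(d^2 - 9*d + 20) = (d - 5)*(d - 3)*(d + 4)*(d - 4)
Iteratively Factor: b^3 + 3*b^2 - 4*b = (b - 1)*(b^2 + 4*b) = (b - 1)*(b + 4)*(b)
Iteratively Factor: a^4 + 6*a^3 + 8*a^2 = (a + 4)*(a^3 + 2*a^2) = a*(a + 4)*(a^2 + 2*a) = a*(a + 2)*(a + 4)*(a)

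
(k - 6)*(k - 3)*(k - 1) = k^3 - 10*k^2 + 27*k - 18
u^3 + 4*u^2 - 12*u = u*(u - 2)*(u + 6)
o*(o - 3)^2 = o^3 - 6*o^2 + 9*o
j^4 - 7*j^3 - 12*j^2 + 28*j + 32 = (j - 8)*(j - 2)*(j + 1)*(j + 2)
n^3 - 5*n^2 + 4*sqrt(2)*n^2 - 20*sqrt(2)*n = n*(n - 5)*(n + 4*sqrt(2))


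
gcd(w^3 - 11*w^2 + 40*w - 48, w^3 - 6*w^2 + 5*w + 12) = w^2 - 7*w + 12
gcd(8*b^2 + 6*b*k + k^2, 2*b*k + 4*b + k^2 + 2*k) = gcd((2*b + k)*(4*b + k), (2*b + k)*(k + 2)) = 2*b + k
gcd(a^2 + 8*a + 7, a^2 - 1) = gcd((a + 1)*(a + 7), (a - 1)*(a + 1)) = a + 1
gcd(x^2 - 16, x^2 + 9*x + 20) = x + 4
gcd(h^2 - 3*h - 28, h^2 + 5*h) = 1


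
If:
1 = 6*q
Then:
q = 1/6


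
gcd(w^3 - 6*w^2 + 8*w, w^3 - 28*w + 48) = w^2 - 6*w + 8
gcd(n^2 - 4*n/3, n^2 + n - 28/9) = n - 4/3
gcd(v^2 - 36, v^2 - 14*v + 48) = v - 6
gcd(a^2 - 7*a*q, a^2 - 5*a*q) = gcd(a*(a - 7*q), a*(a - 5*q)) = a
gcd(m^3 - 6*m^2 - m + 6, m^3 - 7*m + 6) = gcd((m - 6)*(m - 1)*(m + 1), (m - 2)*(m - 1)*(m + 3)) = m - 1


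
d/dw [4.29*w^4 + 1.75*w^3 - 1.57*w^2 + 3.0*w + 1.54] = 17.16*w^3 + 5.25*w^2 - 3.14*w + 3.0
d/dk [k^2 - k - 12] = 2*k - 1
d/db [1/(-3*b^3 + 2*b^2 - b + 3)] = (9*b^2 - 4*b + 1)/(3*b^3 - 2*b^2 + b - 3)^2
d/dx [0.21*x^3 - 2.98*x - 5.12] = 0.63*x^2 - 2.98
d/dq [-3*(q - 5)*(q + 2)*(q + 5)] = -9*q^2 - 12*q + 75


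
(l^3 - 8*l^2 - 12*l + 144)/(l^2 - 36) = (l^2 - 2*l - 24)/(l + 6)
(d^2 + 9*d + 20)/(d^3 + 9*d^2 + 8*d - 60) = (d + 4)/(d^2 + 4*d - 12)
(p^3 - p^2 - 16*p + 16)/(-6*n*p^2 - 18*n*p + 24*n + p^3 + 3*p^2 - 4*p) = (p - 4)/(-6*n + p)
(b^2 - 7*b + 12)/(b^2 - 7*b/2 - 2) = 2*(b - 3)/(2*b + 1)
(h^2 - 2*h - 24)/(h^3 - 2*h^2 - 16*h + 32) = (h - 6)/(h^2 - 6*h + 8)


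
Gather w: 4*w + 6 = 4*w + 6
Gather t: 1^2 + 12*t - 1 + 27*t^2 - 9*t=27*t^2 + 3*t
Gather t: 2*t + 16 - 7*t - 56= -5*t - 40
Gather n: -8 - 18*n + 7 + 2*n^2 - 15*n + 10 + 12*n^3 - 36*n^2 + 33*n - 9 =12*n^3 - 34*n^2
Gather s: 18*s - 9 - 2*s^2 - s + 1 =-2*s^2 + 17*s - 8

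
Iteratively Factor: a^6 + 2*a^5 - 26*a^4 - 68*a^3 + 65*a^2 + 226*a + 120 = (a + 4)*(a^5 - 2*a^4 - 18*a^3 + 4*a^2 + 49*a + 30) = (a - 5)*(a + 4)*(a^4 + 3*a^3 - 3*a^2 - 11*a - 6) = (a - 5)*(a + 3)*(a + 4)*(a^3 - 3*a - 2) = (a - 5)*(a - 2)*(a + 3)*(a + 4)*(a^2 + 2*a + 1) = (a - 5)*(a - 2)*(a + 1)*(a + 3)*(a + 4)*(a + 1)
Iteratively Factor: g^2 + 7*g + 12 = (g + 3)*(g + 4)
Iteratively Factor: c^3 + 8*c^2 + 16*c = (c + 4)*(c^2 + 4*c) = (c + 4)^2*(c)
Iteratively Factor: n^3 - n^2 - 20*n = (n)*(n^2 - n - 20) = n*(n - 5)*(n + 4)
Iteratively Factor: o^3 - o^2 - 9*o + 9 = (o - 1)*(o^2 - 9) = (o - 1)*(o + 3)*(o - 3)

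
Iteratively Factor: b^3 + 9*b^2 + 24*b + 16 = (b + 1)*(b^2 + 8*b + 16) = (b + 1)*(b + 4)*(b + 4)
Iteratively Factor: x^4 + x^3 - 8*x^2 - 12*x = (x)*(x^3 + x^2 - 8*x - 12) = x*(x - 3)*(x^2 + 4*x + 4) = x*(x - 3)*(x + 2)*(x + 2)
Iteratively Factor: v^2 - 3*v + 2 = (v - 2)*(v - 1)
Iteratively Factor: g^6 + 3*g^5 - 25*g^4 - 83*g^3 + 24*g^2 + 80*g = (g - 5)*(g^5 + 8*g^4 + 15*g^3 - 8*g^2 - 16*g) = (g - 5)*(g + 1)*(g^4 + 7*g^3 + 8*g^2 - 16*g) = (g - 5)*(g - 1)*(g + 1)*(g^3 + 8*g^2 + 16*g) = g*(g - 5)*(g - 1)*(g + 1)*(g^2 + 8*g + 16) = g*(g - 5)*(g - 1)*(g + 1)*(g + 4)*(g + 4)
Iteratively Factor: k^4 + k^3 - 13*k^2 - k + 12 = (k - 3)*(k^3 + 4*k^2 - k - 4) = (k - 3)*(k + 4)*(k^2 - 1) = (k - 3)*(k + 1)*(k + 4)*(k - 1)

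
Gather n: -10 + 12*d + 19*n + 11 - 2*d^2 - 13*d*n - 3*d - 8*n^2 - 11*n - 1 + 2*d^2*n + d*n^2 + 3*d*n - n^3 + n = -2*d^2 + 9*d - n^3 + n^2*(d - 8) + n*(2*d^2 - 10*d + 9)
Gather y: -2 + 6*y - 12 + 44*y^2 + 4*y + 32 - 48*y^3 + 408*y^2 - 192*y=-48*y^3 + 452*y^2 - 182*y + 18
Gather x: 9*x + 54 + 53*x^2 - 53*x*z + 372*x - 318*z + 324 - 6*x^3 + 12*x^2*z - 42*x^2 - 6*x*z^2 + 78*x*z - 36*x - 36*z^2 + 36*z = -6*x^3 + x^2*(12*z + 11) + x*(-6*z^2 + 25*z + 345) - 36*z^2 - 282*z + 378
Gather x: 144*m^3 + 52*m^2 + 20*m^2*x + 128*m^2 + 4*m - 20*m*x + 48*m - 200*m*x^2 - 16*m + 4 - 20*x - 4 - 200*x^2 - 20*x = 144*m^3 + 180*m^2 + 36*m + x^2*(-200*m - 200) + x*(20*m^2 - 20*m - 40)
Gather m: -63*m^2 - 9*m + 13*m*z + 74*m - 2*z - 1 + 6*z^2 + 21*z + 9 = -63*m^2 + m*(13*z + 65) + 6*z^2 + 19*z + 8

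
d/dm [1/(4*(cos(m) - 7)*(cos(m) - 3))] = (cos(m) - 5)*sin(m)/(2*(cos(m) - 7)^2*(cos(m) - 3)^2)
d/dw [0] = 0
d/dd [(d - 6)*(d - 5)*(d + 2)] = 3*d^2 - 18*d + 8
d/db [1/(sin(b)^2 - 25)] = -2*sin(b)*cos(b)/(sin(b)^2 - 25)^2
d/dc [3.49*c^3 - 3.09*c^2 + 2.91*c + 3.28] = 10.47*c^2 - 6.18*c + 2.91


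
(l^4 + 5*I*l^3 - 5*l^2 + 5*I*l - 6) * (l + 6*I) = l^5 + 11*I*l^4 - 35*l^3 - 25*I*l^2 - 36*l - 36*I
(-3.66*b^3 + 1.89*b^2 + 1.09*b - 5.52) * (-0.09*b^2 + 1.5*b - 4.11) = 0.3294*b^5 - 5.6601*b^4 + 17.7795*b^3 - 5.6361*b^2 - 12.7599*b + 22.6872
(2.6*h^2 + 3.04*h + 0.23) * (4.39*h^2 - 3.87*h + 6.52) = 11.414*h^4 + 3.2836*h^3 + 6.1969*h^2 + 18.9307*h + 1.4996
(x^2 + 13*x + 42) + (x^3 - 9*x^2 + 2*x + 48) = x^3 - 8*x^2 + 15*x + 90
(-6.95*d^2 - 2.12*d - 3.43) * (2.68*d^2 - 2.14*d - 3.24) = -18.626*d^4 + 9.1914*d^3 + 17.8624*d^2 + 14.209*d + 11.1132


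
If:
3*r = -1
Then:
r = -1/3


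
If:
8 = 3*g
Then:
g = 8/3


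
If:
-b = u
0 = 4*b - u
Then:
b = 0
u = 0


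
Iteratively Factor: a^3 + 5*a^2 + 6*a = (a + 2)*(a^2 + 3*a) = a*(a + 2)*(a + 3)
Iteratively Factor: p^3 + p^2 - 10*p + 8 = (p + 4)*(p^2 - 3*p + 2) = (p - 1)*(p + 4)*(p - 2)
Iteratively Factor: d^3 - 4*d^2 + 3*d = (d - 3)*(d^2 - d) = d*(d - 3)*(d - 1)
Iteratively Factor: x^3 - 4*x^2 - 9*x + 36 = (x - 3)*(x^2 - x - 12) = (x - 3)*(x + 3)*(x - 4)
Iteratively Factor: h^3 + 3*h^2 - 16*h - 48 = (h + 4)*(h^2 - h - 12) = (h + 3)*(h + 4)*(h - 4)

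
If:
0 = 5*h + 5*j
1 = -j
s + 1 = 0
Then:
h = 1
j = -1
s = -1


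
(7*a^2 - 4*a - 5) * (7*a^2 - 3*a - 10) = 49*a^4 - 49*a^3 - 93*a^2 + 55*a + 50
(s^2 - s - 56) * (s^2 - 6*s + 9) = s^4 - 7*s^3 - 41*s^2 + 327*s - 504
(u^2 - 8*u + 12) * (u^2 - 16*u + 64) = u^4 - 24*u^3 + 204*u^2 - 704*u + 768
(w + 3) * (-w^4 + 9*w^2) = -w^5 - 3*w^4 + 9*w^3 + 27*w^2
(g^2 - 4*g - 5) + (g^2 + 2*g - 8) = 2*g^2 - 2*g - 13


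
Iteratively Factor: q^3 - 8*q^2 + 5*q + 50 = (q + 2)*(q^2 - 10*q + 25) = (q - 5)*(q + 2)*(q - 5)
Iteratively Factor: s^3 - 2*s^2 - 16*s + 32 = (s - 4)*(s^2 + 2*s - 8) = (s - 4)*(s + 4)*(s - 2)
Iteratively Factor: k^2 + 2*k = (k)*(k + 2)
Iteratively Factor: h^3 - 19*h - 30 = (h + 3)*(h^2 - 3*h - 10) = (h - 5)*(h + 3)*(h + 2)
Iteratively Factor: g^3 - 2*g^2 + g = (g)*(g^2 - 2*g + 1) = g*(g - 1)*(g - 1)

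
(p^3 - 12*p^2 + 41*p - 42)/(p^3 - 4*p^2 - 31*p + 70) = (p - 3)/(p + 5)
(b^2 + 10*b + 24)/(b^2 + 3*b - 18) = (b + 4)/(b - 3)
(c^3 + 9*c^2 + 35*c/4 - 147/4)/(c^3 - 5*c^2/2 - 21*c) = (2*c^2 + 11*c - 21)/(2*c*(c - 6))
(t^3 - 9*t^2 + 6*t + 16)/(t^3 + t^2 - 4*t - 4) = (t - 8)/(t + 2)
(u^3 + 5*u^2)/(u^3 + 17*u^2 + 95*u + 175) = u^2/(u^2 + 12*u + 35)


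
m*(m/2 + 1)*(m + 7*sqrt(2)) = m^3/2 + m^2 + 7*sqrt(2)*m^2/2 + 7*sqrt(2)*m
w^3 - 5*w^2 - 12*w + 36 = (w - 6)*(w - 2)*(w + 3)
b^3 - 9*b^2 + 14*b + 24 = (b - 6)*(b - 4)*(b + 1)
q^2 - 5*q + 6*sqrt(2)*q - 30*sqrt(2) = (q - 5)*(q + 6*sqrt(2))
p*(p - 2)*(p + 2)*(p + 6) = p^4 + 6*p^3 - 4*p^2 - 24*p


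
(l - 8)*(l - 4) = l^2 - 12*l + 32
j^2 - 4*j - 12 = (j - 6)*(j + 2)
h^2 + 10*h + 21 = (h + 3)*(h + 7)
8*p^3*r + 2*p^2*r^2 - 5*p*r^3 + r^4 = r*(-4*p + r)*(-2*p + r)*(p + r)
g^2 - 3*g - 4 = (g - 4)*(g + 1)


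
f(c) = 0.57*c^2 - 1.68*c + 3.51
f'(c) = 1.14*c - 1.68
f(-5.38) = 29.05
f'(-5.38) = -7.81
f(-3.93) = 18.92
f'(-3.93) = -6.16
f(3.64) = 4.95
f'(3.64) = 2.47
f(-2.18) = 9.88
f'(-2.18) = -4.17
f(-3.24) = 14.94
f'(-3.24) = -5.37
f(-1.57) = 7.55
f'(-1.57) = -3.47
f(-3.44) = 16.03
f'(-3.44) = -5.60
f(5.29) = 10.57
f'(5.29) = 4.35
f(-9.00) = 64.80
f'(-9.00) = -11.94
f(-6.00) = 34.11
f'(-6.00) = -8.52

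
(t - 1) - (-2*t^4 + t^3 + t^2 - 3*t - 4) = 2*t^4 - t^3 - t^2 + 4*t + 3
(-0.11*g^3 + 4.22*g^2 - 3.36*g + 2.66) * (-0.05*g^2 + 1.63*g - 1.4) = 0.0055*g^5 - 0.3903*g^4 + 7.2006*g^3 - 11.5178*g^2 + 9.0398*g - 3.724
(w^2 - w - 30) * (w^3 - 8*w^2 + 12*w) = w^5 - 9*w^4 - 10*w^3 + 228*w^2 - 360*w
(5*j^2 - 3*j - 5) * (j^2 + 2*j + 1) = 5*j^4 + 7*j^3 - 6*j^2 - 13*j - 5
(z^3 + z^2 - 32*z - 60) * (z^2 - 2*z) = z^5 - z^4 - 34*z^3 + 4*z^2 + 120*z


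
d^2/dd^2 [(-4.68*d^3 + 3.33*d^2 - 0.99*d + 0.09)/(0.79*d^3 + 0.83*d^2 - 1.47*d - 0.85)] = (-7.105427357601e-15*d^7 + 10.293858*d^6 - 36.316458*d^5 - 17.729496*d^4 + 9.88250400000002*d^3 - 29.222586*d^2 - 24.774714*d + 7.801812)/(0.493039*d^9 + 1.554009*d^8 - 1.119588*d^7 - 6.802942*d^6 - 1.260786*d^5 + 9.546576*d^4 + 4.758312*d^3 - 3.71127*d^2 - 3.186225*d - 0.614125)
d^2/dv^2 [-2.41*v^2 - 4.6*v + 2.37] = -4.82000000000000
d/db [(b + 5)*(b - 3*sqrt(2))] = 2*b - 3*sqrt(2) + 5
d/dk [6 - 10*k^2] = -20*k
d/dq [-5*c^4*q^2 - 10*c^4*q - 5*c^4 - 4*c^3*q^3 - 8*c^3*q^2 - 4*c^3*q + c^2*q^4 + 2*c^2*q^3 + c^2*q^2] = 2*c^2*(-5*c^2*q - 5*c^2 - 6*c*q^2 - 8*c*q - 2*c + 2*q^3 + 3*q^2 + q)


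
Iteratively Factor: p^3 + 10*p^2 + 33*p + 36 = (p + 4)*(p^2 + 6*p + 9) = (p + 3)*(p + 4)*(p + 3)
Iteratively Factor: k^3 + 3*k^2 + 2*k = (k + 2)*(k^2 + k) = (k + 1)*(k + 2)*(k)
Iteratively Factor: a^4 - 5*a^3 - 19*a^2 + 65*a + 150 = (a - 5)*(a^3 - 19*a - 30) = (a - 5)*(a + 2)*(a^2 - 2*a - 15) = (a - 5)*(a + 2)*(a + 3)*(a - 5)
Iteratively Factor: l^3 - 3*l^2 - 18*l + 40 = (l + 4)*(l^2 - 7*l + 10) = (l - 2)*(l + 4)*(l - 5)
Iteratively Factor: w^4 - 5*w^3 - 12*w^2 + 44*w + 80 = (w - 5)*(w^3 - 12*w - 16) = (w - 5)*(w + 2)*(w^2 - 2*w - 8) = (w - 5)*(w + 2)^2*(w - 4)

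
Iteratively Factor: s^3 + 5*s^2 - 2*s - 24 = (s - 2)*(s^2 + 7*s + 12) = (s - 2)*(s + 3)*(s + 4)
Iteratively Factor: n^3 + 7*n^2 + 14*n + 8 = (n + 1)*(n^2 + 6*n + 8) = (n + 1)*(n + 2)*(n + 4)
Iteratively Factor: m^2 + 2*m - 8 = (m - 2)*(m + 4)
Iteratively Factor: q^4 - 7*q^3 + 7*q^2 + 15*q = (q - 3)*(q^3 - 4*q^2 - 5*q) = (q - 3)*(q + 1)*(q^2 - 5*q) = (q - 5)*(q - 3)*(q + 1)*(q)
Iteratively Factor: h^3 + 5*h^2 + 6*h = (h + 3)*(h^2 + 2*h) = h*(h + 3)*(h + 2)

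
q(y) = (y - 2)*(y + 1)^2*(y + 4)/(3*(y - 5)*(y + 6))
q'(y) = -(y - 2)*(y + 1)^2*(y + 4)/(3*(y - 5)*(y + 6)^2) + (y - 2)*(y + 1)^2/(3*(y - 5)*(y + 6)) + (y - 2)*(y + 4)*(2*y + 2)/(3*(y - 5)*(y + 6)) + (y + 1)^2*(y + 4)/(3*(y - 5)*(y + 6)) - (y - 2)*(y + 1)^2*(y + 4)/(3*(y - 5)^2*(y + 6)) = (2*y^5 + 7*y^4 - 112*y^3 - 349*y^2 + 196*y + 428)/(3*(y^4 + 2*y^3 - 59*y^2 - 60*y + 900))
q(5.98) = 54.94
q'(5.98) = -25.60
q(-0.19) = 0.06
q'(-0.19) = 0.14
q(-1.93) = 0.08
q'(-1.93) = -0.17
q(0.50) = 0.17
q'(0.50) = 0.17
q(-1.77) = 0.06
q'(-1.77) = -0.15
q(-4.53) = -1.03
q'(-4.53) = 3.27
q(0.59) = 0.19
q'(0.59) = 0.16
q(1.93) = 0.05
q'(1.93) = -0.65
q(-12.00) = 44.29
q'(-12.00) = -6.77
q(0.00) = 0.09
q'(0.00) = 0.16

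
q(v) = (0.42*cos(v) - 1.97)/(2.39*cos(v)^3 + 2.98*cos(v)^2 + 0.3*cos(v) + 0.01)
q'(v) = (0.42*cos(v) - 1.97)*(7.17*sin(v)*cos(v)^2 + 5.96*sin(v)*cos(v) + 0.3*sin(v))/(2.39*cos(v)^3 + 2.98*cos(v)^2 + 0.3*cos(v) + 0.01)^2 - 0.42*sin(v)/(2.39*cos(v)^3 + 2.98*cos(v)^2 + 0.3*cos(v) + 0.01) = (2.0076*cos(v)^3 - 12.8733*cos(v)^2 - 11.7412*cos(v) - 0.5952)*sin(v)/(5.7121*cos(v)^6 + 14.2444*cos(v)^5 + 10.3144*cos(v)^4 + 1.8358*cos(v)^3 + 0.1496*cos(v)^2 + 0.006*cos(v) + 0.0001)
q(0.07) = -0.27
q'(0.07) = -0.05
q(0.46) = -0.36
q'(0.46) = -0.46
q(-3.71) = -5.24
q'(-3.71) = -2.86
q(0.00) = -0.27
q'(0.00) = 0.00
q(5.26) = -1.34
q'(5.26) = 4.92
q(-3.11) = -7.95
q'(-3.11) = 1.30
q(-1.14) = -2.16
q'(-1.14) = 10.04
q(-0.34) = -0.32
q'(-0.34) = 0.29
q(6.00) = -0.30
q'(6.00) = 0.23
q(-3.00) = -7.58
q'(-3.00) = 5.04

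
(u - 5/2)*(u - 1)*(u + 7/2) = u^3 - 39*u/4 + 35/4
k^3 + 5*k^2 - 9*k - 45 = (k - 3)*(k + 3)*(k + 5)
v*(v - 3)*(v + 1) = v^3 - 2*v^2 - 3*v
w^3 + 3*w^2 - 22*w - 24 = (w - 4)*(w + 1)*(w + 6)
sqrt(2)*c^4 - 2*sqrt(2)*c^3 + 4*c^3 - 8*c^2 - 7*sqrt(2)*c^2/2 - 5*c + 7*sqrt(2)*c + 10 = (c - 2)*(c - sqrt(2))*(c + 5*sqrt(2)/2)*(sqrt(2)*c + 1)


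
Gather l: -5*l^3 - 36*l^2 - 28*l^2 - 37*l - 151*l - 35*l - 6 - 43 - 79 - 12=-5*l^3 - 64*l^2 - 223*l - 140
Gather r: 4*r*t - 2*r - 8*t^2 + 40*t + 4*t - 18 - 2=r*(4*t - 2) - 8*t^2 + 44*t - 20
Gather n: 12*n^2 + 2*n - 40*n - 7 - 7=12*n^2 - 38*n - 14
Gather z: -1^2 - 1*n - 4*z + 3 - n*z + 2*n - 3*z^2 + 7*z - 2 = n - 3*z^2 + z*(3 - n)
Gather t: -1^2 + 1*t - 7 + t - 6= 2*t - 14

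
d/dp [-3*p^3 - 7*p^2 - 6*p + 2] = -9*p^2 - 14*p - 6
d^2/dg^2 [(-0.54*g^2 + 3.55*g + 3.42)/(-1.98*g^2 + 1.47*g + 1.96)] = (-24.691392*g^3 - 67.872816*g^2 - 22.935528*g - 16.71978)/(7.762392*g^6 - 17.288964*g^5 - 10.216206*g^4 + 31.052133*g^3 + 10.113012*g^2 - 16.941456*g - 7.529536)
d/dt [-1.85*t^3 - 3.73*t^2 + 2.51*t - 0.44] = -5.55*t^2 - 7.46*t + 2.51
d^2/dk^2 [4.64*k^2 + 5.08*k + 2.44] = 9.28000000000000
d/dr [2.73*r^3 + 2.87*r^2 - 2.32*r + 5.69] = 8.19*r^2 + 5.74*r - 2.32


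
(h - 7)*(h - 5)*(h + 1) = h^3 - 11*h^2 + 23*h + 35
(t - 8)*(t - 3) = t^2 - 11*t + 24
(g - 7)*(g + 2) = g^2 - 5*g - 14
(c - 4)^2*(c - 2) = c^3 - 10*c^2 + 32*c - 32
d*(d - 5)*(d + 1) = d^3 - 4*d^2 - 5*d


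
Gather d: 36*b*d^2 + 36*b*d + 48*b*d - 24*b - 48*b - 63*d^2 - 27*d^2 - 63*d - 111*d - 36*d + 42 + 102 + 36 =-72*b + d^2*(36*b - 90) + d*(84*b - 210) + 180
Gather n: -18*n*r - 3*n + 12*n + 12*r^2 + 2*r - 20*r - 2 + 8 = n*(9 - 18*r) + 12*r^2 - 18*r + 6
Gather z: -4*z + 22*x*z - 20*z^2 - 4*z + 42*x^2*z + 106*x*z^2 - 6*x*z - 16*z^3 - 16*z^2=-16*z^3 + z^2*(106*x - 36) + z*(42*x^2 + 16*x - 8)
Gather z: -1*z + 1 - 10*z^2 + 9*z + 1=-10*z^2 + 8*z + 2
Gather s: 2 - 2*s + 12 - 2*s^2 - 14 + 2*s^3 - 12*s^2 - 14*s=2*s^3 - 14*s^2 - 16*s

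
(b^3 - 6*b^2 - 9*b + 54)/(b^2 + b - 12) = (b^2 - 3*b - 18)/(b + 4)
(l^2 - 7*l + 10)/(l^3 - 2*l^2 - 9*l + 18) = (l - 5)/(l^2 - 9)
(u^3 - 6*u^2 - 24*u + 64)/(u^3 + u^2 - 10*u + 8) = (u - 8)/(u - 1)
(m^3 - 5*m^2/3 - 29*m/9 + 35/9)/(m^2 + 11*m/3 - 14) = (3*m^2 + 2*m - 5)/(3*(m + 6))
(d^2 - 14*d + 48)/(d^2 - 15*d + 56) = (d - 6)/(d - 7)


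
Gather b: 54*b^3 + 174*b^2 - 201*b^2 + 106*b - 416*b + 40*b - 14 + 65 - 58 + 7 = 54*b^3 - 27*b^2 - 270*b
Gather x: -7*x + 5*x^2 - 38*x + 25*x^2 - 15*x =30*x^2 - 60*x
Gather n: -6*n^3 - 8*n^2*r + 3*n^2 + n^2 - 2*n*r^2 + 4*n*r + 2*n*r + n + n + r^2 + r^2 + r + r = -6*n^3 + n^2*(4 - 8*r) + n*(-2*r^2 + 6*r + 2) + 2*r^2 + 2*r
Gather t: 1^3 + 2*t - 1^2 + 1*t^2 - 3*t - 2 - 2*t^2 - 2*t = -t^2 - 3*t - 2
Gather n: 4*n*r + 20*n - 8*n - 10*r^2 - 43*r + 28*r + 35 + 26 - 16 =n*(4*r + 12) - 10*r^2 - 15*r + 45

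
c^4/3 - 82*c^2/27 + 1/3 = (c/3 + 1)*(c - 3)*(c - 1/3)*(c + 1/3)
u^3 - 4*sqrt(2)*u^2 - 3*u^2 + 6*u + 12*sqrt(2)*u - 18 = (u - 3)*(u - 3*sqrt(2))*(u - sqrt(2))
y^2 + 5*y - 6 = (y - 1)*(y + 6)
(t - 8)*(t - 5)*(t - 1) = t^3 - 14*t^2 + 53*t - 40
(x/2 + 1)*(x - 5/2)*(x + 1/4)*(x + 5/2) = x^4/2 + 9*x^3/8 - 23*x^2/8 - 225*x/32 - 25/16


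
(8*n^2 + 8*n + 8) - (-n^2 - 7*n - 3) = 9*n^2 + 15*n + 11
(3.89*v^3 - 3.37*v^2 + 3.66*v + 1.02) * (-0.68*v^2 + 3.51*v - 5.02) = -2.6452*v^5 + 15.9455*v^4 - 33.8453*v^3 + 29.0704*v^2 - 14.793*v - 5.1204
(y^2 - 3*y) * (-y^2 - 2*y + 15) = -y^4 + y^3 + 21*y^2 - 45*y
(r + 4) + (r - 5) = 2*r - 1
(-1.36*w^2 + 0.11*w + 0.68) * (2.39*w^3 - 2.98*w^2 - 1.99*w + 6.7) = -3.2504*w^5 + 4.3157*w^4 + 4.0038*w^3 - 11.3573*w^2 - 0.6162*w + 4.556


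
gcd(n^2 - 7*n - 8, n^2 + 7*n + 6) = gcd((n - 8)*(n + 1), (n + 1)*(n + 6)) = n + 1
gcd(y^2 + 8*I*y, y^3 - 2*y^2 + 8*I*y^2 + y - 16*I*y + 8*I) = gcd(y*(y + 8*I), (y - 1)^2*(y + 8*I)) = y + 8*I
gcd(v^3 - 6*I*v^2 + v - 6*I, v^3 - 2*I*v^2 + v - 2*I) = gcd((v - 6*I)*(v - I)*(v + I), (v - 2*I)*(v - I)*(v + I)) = v^2 + 1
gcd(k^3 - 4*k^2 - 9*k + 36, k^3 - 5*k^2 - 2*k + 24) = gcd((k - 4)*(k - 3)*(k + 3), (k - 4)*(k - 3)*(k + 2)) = k^2 - 7*k + 12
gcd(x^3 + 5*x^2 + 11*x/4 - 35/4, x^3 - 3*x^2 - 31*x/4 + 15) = x + 5/2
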